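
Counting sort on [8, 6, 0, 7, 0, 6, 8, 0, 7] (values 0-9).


Input: [8, 6, 0, 7, 0, 6, 8, 0, 7]
Counts: [3, 0, 0, 0, 0, 0, 2, 2, 2, 0]

Sorted: [0, 0, 0, 6, 6, 7, 7, 8, 8]


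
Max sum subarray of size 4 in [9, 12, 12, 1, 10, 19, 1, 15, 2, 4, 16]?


[0:4]: 34
[1:5]: 35
[2:6]: 42
[3:7]: 31
[4:8]: 45
[5:9]: 37
[6:10]: 22
[7:11]: 37

Max: 45 at [4:8]


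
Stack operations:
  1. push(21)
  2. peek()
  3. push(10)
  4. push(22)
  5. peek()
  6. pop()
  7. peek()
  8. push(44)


push(21) -> [21]
peek()->21
push(10) -> [21, 10]
push(22) -> [21, 10, 22]
peek()->22
pop()->22, [21, 10]
peek()->10
push(44) -> [21, 10, 44]

Final stack: [21, 10, 44]


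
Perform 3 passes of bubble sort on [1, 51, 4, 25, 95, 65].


Initial: [1, 51, 4, 25, 95, 65]
Pass 1: [1, 4, 25, 51, 65, 95] (3 swaps)
Pass 2: [1, 4, 25, 51, 65, 95] (0 swaps)
Pass 3: [1, 4, 25, 51, 65, 95] (0 swaps)

After 3 passes: [1, 4, 25, 51, 65, 95]


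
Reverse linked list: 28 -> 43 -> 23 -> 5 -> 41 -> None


Step 1: curr=28, set curr.next=prev(None) | reversed so far: 28
Step 2: curr=43, set curr.next=prev(28) | reversed so far: 43 -> 28
Step 3: curr=23, set curr.next=prev(43) | reversed so far: 23 -> 43 -> 28
Step 4: curr=5, set curr.next=prev(23) | reversed so far: 5 -> 23 -> 43 -> 28
Step 5: curr=41, set curr.next=prev(5) | reversed so far: 41 -> 5 -> 23 -> 43 -> 28

41 -> 5 -> 23 -> 43 -> 28 -> None


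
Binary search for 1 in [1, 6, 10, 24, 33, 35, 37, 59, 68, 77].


Step 1: lo=0, hi=9, mid=4, val=33
Step 2: lo=0, hi=3, mid=1, val=6
Step 3: lo=0, hi=0, mid=0, val=1

Found at index 0


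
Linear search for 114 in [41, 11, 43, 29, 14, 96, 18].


i=0: 41!=114
i=1: 11!=114
i=2: 43!=114
i=3: 29!=114
i=4: 14!=114
i=5: 96!=114
i=6: 18!=114

Not found, 7 comps


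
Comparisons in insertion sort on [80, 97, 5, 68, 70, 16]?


Algorithm: insertion sort
Input: [80, 97, 5, 68, 70, 16]
Sorted: [5, 16, 68, 70, 80, 97]

14


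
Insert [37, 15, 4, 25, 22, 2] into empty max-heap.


Insert 37: [37]
Insert 15: [37, 15]
Insert 4: [37, 15, 4]
Insert 25: [37, 25, 4, 15]
Insert 22: [37, 25, 4, 15, 22]
Insert 2: [37, 25, 4, 15, 22, 2]

Final heap: [37, 25, 4, 15, 22, 2]


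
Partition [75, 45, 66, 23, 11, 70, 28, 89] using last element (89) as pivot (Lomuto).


Pivot: 89
  75 <= 89: advance i (no swap)
  45 <= 89: advance i (no swap)
  66 <= 89: advance i (no swap)
  23 <= 89: advance i (no swap)
  11 <= 89: advance i (no swap)
  70 <= 89: advance i (no swap)
  28 <= 89: advance i (no swap)
Place pivot at 7: [75, 45, 66, 23, 11, 70, 28, 89]

Partitioned: [75, 45, 66, 23, 11, 70, 28, 89]


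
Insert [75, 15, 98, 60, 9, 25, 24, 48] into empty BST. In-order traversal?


Insert 75: root
Insert 15: L from 75
Insert 98: R from 75
Insert 60: L from 75 -> R from 15
Insert 9: L from 75 -> L from 15
Insert 25: L from 75 -> R from 15 -> L from 60
Insert 24: L from 75 -> R from 15 -> L from 60 -> L from 25
Insert 48: L from 75 -> R from 15 -> L from 60 -> R from 25

In-order: [9, 15, 24, 25, 48, 60, 75, 98]


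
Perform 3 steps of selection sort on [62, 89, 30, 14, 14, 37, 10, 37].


Initial: [62, 89, 30, 14, 14, 37, 10, 37]
Step 1: min=10 at 6
  Swap: [10, 89, 30, 14, 14, 37, 62, 37]
Step 2: min=14 at 3
  Swap: [10, 14, 30, 89, 14, 37, 62, 37]
Step 3: min=14 at 4
  Swap: [10, 14, 14, 89, 30, 37, 62, 37]

After 3 steps: [10, 14, 14, 89, 30, 37, 62, 37]


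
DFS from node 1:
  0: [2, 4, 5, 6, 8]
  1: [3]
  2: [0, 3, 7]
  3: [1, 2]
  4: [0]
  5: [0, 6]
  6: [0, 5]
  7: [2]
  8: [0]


Visit 1, push [3]
Visit 3, push [2]
Visit 2, push [7, 0]
Visit 0, push [8, 6, 5, 4]
Visit 4, push []
Visit 5, push [6]
Visit 6, push []
Visit 8, push []
Visit 7, push []

DFS order: [1, 3, 2, 0, 4, 5, 6, 8, 7]


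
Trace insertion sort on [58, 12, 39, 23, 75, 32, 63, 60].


Initial: [58, 12, 39, 23, 75, 32, 63, 60]
Insert 12: [12, 58, 39, 23, 75, 32, 63, 60]
Insert 39: [12, 39, 58, 23, 75, 32, 63, 60]
Insert 23: [12, 23, 39, 58, 75, 32, 63, 60]
Insert 75: [12, 23, 39, 58, 75, 32, 63, 60]
Insert 32: [12, 23, 32, 39, 58, 75, 63, 60]
Insert 63: [12, 23, 32, 39, 58, 63, 75, 60]
Insert 60: [12, 23, 32, 39, 58, 60, 63, 75]

Sorted: [12, 23, 32, 39, 58, 60, 63, 75]


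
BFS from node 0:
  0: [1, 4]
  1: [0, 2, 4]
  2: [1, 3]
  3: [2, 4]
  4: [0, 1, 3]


Visit 0, enqueue [1, 4]
Visit 1, enqueue [2]
Visit 4, enqueue [3]
Visit 2, enqueue []
Visit 3, enqueue []

BFS order: [0, 1, 4, 2, 3]


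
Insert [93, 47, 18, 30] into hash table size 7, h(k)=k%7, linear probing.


Insert 93: h=2 -> slot 2
Insert 47: h=5 -> slot 5
Insert 18: h=4 -> slot 4
Insert 30: h=2, 1 probes -> slot 3

Table: [None, None, 93, 30, 18, 47, None]


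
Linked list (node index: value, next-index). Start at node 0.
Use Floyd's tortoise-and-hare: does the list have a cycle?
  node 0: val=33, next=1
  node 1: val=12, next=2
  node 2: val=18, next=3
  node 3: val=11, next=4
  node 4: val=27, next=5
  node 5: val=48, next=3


Floyd's tortoise (slow, +1) and hare (fast, +2):
  init: slow=0, fast=0
  step 1: slow=1, fast=2
  step 2: slow=2, fast=4
  step 3: slow=3, fast=3
  slow == fast at node 3: cycle detected

Cycle: yes


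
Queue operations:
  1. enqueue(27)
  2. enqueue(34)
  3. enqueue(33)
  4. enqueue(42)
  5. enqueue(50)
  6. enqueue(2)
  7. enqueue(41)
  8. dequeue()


enqueue(27) -> [27]
enqueue(34) -> [27, 34]
enqueue(33) -> [27, 34, 33]
enqueue(42) -> [27, 34, 33, 42]
enqueue(50) -> [27, 34, 33, 42, 50]
enqueue(2) -> [27, 34, 33, 42, 50, 2]
enqueue(41) -> [27, 34, 33, 42, 50, 2, 41]
dequeue()->27, [34, 33, 42, 50, 2, 41]

Final queue: [34, 33, 42, 50, 2, 41]


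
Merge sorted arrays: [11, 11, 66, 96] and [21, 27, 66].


Take 11 from A
Take 11 from A
Take 21 from B
Take 27 from B
Take 66 from A
Take 66 from B

Merged: [11, 11, 21, 27, 66, 66, 96]


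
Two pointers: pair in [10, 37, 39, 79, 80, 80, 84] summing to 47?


lo=0(10)+hi=6(84)=94
lo=0(10)+hi=5(80)=90
lo=0(10)+hi=4(80)=90
lo=0(10)+hi=3(79)=89
lo=0(10)+hi=2(39)=49
lo=0(10)+hi=1(37)=47

Yes: 10+37=47


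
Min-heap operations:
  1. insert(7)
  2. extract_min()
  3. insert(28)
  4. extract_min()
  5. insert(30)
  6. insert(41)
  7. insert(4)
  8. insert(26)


insert(7) -> [7]
extract_min()->7, []
insert(28) -> [28]
extract_min()->28, []
insert(30) -> [30]
insert(41) -> [30, 41]
insert(4) -> [4, 41, 30]
insert(26) -> [4, 26, 30, 41]

Final heap: [4, 26, 30, 41]


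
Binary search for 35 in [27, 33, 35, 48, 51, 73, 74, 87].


Step 1: lo=0, hi=7, mid=3, val=48
Step 2: lo=0, hi=2, mid=1, val=33
Step 3: lo=2, hi=2, mid=2, val=35

Found at index 2


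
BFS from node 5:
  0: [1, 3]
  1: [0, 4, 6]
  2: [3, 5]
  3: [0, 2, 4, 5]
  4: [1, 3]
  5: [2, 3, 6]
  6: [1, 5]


Visit 5, enqueue [2, 3, 6]
Visit 2, enqueue []
Visit 3, enqueue [0, 4]
Visit 6, enqueue [1]
Visit 0, enqueue []
Visit 4, enqueue []
Visit 1, enqueue []

BFS order: [5, 2, 3, 6, 0, 4, 1]


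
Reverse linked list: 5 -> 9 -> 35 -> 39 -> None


Step 1: curr=5, set curr.next=prev(None) | reversed so far: 5
Step 2: curr=9, set curr.next=prev(5) | reversed so far: 9 -> 5
Step 3: curr=35, set curr.next=prev(9) | reversed so far: 35 -> 9 -> 5
Step 4: curr=39, set curr.next=prev(35) | reversed so far: 39 -> 35 -> 9 -> 5

39 -> 35 -> 9 -> 5 -> None


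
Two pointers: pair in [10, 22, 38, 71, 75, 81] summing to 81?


lo=0(10)+hi=5(81)=91
lo=0(10)+hi=4(75)=85
lo=0(10)+hi=3(71)=81

Yes: 10+71=81


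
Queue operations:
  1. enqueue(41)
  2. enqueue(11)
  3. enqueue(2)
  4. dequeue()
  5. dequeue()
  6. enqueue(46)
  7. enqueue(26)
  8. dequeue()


enqueue(41) -> [41]
enqueue(11) -> [41, 11]
enqueue(2) -> [41, 11, 2]
dequeue()->41, [11, 2]
dequeue()->11, [2]
enqueue(46) -> [2, 46]
enqueue(26) -> [2, 46, 26]
dequeue()->2, [46, 26]

Final queue: [46, 26]


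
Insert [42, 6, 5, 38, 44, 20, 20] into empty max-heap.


Insert 42: [42]
Insert 6: [42, 6]
Insert 5: [42, 6, 5]
Insert 38: [42, 38, 5, 6]
Insert 44: [44, 42, 5, 6, 38]
Insert 20: [44, 42, 20, 6, 38, 5]
Insert 20: [44, 42, 20, 6, 38, 5, 20]

Final heap: [44, 42, 20, 6, 38, 5, 20]


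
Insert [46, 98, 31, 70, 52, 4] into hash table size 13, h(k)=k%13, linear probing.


Insert 46: h=7 -> slot 7
Insert 98: h=7, 1 probes -> slot 8
Insert 31: h=5 -> slot 5
Insert 70: h=5, 1 probes -> slot 6
Insert 52: h=0 -> slot 0
Insert 4: h=4 -> slot 4

Table: [52, None, None, None, 4, 31, 70, 46, 98, None, None, None, None]


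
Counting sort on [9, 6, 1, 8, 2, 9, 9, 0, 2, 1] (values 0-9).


Input: [9, 6, 1, 8, 2, 9, 9, 0, 2, 1]
Counts: [1, 2, 2, 0, 0, 0, 1, 0, 1, 3]

Sorted: [0, 1, 1, 2, 2, 6, 8, 9, 9, 9]


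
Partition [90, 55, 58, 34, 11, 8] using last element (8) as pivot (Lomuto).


Pivot: 8
Place pivot at 0: [8, 55, 58, 34, 11, 90]

Partitioned: [8, 55, 58, 34, 11, 90]


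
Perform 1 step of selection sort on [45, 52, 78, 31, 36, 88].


Initial: [45, 52, 78, 31, 36, 88]
Step 1: min=31 at 3
  Swap: [31, 52, 78, 45, 36, 88]

After 1 step: [31, 52, 78, 45, 36, 88]


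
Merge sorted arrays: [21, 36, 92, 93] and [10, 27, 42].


Take 10 from B
Take 21 from A
Take 27 from B
Take 36 from A
Take 42 from B

Merged: [10, 21, 27, 36, 42, 92, 93]


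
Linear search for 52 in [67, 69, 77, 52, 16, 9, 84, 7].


i=0: 67!=52
i=1: 69!=52
i=2: 77!=52
i=3: 52==52 found!

Found at 3, 4 comps


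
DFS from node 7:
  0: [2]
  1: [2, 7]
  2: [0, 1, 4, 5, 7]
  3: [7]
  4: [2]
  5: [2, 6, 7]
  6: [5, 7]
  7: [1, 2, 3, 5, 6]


Visit 7, push [6, 5, 3, 2, 1]
Visit 1, push [2]
Visit 2, push [5, 4, 0]
Visit 0, push []
Visit 4, push []
Visit 5, push [6]
Visit 6, push []
Visit 3, push []

DFS order: [7, 1, 2, 0, 4, 5, 6, 3]


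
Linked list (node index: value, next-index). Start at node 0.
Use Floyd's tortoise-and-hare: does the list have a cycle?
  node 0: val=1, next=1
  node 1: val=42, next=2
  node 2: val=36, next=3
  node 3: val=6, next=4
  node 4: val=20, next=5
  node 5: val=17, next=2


Floyd's tortoise (slow, +1) and hare (fast, +2):
  init: slow=0, fast=0
  step 1: slow=1, fast=2
  step 2: slow=2, fast=4
  step 3: slow=3, fast=2
  step 4: slow=4, fast=4
  slow == fast at node 4: cycle detected

Cycle: yes


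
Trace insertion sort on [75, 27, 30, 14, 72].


Initial: [75, 27, 30, 14, 72]
Insert 27: [27, 75, 30, 14, 72]
Insert 30: [27, 30, 75, 14, 72]
Insert 14: [14, 27, 30, 75, 72]
Insert 72: [14, 27, 30, 72, 75]

Sorted: [14, 27, 30, 72, 75]


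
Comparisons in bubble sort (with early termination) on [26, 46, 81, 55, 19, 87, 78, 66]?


Algorithm: bubble sort (with early termination)
Input: [26, 46, 81, 55, 19, 87, 78, 66]
Sorted: [19, 26, 46, 55, 66, 78, 81, 87]

25


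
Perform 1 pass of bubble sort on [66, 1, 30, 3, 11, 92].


Initial: [66, 1, 30, 3, 11, 92]
Pass 1: [1, 30, 3, 11, 66, 92] (4 swaps)

After 1 pass: [1, 30, 3, 11, 66, 92]


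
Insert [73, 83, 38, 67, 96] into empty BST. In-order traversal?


Insert 73: root
Insert 83: R from 73
Insert 38: L from 73
Insert 67: L from 73 -> R from 38
Insert 96: R from 73 -> R from 83

In-order: [38, 67, 73, 83, 96]


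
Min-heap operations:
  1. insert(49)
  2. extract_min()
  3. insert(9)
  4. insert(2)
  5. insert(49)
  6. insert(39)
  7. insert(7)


insert(49) -> [49]
extract_min()->49, []
insert(9) -> [9]
insert(2) -> [2, 9]
insert(49) -> [2, 9, 49]
insert(39) -> [2, 9, 49, 39]
insert(7) -> [2, 7, 49, 39, 9]

Final heap: [2, 7, 49, 39, 9]


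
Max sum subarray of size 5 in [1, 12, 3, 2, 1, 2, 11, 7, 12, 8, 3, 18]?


[0:5]: 19
[1:6]: 20
[2:7]: 19
[3:8]: 23
[4:9]: 33
[5:10]: 40
[6:11]: 41
[7:12]: 48

Max: 48 at [7:12]


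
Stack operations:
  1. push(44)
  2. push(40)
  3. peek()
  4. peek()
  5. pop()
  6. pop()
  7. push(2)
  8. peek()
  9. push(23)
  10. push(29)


push(44) -> [44]
push(40) -> [44, 40]
peek()->40
peek()->40
pop()->40, [44]
pop()->44, []
push(2) -> [2]
peek()->2
push(23) -> [2, 23]
push(29) -> [2, 23, 29]

Final stack: [2, 23, 29]


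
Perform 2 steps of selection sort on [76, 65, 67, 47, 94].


Initial: [76, 65, 67, 47, 94]
Step 1: min=47 at 3
  Swap: [47, 65, 67, 76, 94]
Step 2: min=65 at 1
  Swap: [47, 65, 67, 76, 94]

After 2 steps: [47, 65, 67, 76, 94]


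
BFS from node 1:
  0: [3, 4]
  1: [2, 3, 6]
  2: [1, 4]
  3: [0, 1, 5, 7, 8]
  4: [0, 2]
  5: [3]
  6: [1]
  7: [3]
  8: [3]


Visit 1, enqueue [2, 3, 6]
Visit 2, enqueue [4]
Visit 3, enqueue [0, 5, 7, 8]
Visit 6, enqueue []
Visit 4, enqueue []
Visit 0, enqueue []
Visit 5, enqueue []
Visit 7, enqueue []
Visit 8, enqueue []

BFS order: [1, 2, 3, 6, 4, 0, 5, 7, 8]


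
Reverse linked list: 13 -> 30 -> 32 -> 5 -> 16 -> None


Step 1: curr=13, set curr.next=prev(None) | reversed so far: 13
Step 2: curr=30, set curr.next=prev(13) | reversed so far: 30 -> 13
Step 3: curr=32, set curr.next=prev(30) | reversed so far: 32 -> 30 -> 13
Step 4: curr=5, set curr.next=prev(32) | reversed so far: 5 -> 32 -> 30 -> 13
Step 5: curr=16, set curr.next=prev(5) | reversed so far: 16 -> 5 -> 32 -> 30 -> 13

16 -> 5 -> 32 -> 30 -> 13 -> None


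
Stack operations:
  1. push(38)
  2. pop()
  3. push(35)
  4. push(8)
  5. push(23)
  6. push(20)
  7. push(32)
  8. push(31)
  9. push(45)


push(38) -> [38]
pop()->38, []
push(35) -> [35]
push(8) -> [35, 8]
push(23) -> [35, 8, 23]
push(20) -> [35, 8, 23, 20]
push(32) -> [35, 8, 23, 20, 32]
push(31) -> [35, 8, 23, 20, 32, 31]
push(45) -> [35, 8, 23, 20, 32, 31, 45]

Final stack: [35, 8, 23, 20, 32, 31, 45]


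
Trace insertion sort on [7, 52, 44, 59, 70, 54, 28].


Initial: [7, 52, 44, 59, 70, 54, 28]
Insert 52: [7, 52, 44, 59, 70, 54, 28]
Insert 44: [7, 44, 52, 59, 70, 54, 28]
Insert 59: [7, 44, 52, 59, 70, 54, 28]
Insert 70: [7, 44, 52, 59, 70, 54, 28]
Insert 54: [7, 44, 52, 54, 59, 70, 28]
Insert 28: [7, 28, 44, 52, 54, 59, 70]

Sorted: [7, 28, 44, 52, 54, 59, 70]


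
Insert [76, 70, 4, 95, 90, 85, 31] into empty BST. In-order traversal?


Insert 76: root
Insert 70: L from 76
Insert 4: L from 76 -> L from 70
Insert 95: R from 76
Insert 90: R from 76 -> L from 95
Insert 85: R from 76 -> L from 95 -> L from 90
Insert 31: L from 76 -> L from 70 -> R from 4

In-order: [4, 31, 70, 76, 85, 90, 95]


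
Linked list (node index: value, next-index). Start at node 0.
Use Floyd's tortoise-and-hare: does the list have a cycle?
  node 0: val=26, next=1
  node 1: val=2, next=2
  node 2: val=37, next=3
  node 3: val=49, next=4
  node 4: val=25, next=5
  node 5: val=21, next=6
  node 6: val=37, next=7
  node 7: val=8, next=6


Floyd's tortoise (slow, +1) and hare (fast, +2):
  init: slow=0, fast=0
  step 1: slow=1, fast=2
  step 2: slow=2, fast=4
  step 3: slow=3, fast=6
  step 4: slow=4, fast=6
  step 5: slow=5, fast=6
  step 6: slow=6, fast=6
  slow == fast at node 6: cycle detected

Cycle: yes


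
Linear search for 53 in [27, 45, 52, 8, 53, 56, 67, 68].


i=0: 27!=53
i=1: 45!=53
i=2: 52!=53
i=3: 8!=53
i=4: 53==53 found!

Found at 4, 5 comps


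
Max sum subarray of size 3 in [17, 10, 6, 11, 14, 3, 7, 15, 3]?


[0:3]: 33
[1:4]: 27
[2:5]: 31
[3:6]: 28
[4:7]: 24
[5:8]: 25
[6:9]: 25

Max: 33 at [0:3]


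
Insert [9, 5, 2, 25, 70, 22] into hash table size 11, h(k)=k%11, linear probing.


Insert 9: h=9 -> slot 9
Insert 5: h=5 -> slot 5
Insert 2: h=2 -> slot 2
Insert 25: h=3 -> slot 3
Insert 70: h=4 -> slot 4
Insert 22: h=0 -> slot 0

Table: [22, None, 2, 25, 70, 5, None, None, None, 9, None]


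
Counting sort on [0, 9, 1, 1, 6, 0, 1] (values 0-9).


Input: [0, 9, 1, 1, 6, 0, 1]
Counts: [2, 3, 0, 0, 0, 0, 1, 0, 0, 1]

Sorted: [0, 0, 1, 1, 1, 6, 9]


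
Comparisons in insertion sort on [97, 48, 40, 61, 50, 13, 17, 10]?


Algorithm: insertion sort
Input: [97, 48, 40, 61, 50, 13, 17, 10]
Sorted: [10, 13, 17, 40, 48, 50, 61, 97]

26


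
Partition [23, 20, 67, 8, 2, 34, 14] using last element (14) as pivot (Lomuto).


Pivot: 14
  8 <= 14: swap -> [8, 20, 67, 23, 2, 34, 14]
  2 <= 14: swap -> [8, 2, 67, 23, 20, 34, 14]
Place pivot at 2: [8, 2, 14, 23, 20, 34, 67]

Partitioned: [8, 2, 14, 23, 20, 34, 67]


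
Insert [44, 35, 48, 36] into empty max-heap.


Insert 44: [44]
Insert 35: [44, 35]
Insert 48: [48, 35, 44]
Insert 36: [48, 36, 44, 35]

Final heap: [48, 36, 44, 35]


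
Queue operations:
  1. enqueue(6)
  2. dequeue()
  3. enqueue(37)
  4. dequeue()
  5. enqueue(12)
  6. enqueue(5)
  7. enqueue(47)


enqueue(6) -> [6]
dequeue()->6, []
enqueue(37) -> [37]
dequeue()->37, []
enqueue(12) -> [12]
enqueue(5) -> [12, 5]
enqueue(47) -> [12, 5, 47]

Final queue: [12, 5, 47]


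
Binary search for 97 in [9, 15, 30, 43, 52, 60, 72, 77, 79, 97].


Step 1: lo=0, hi=9, mid=4, val=52
Step 2: lo=5, hi=9, mid=7, val=77
Step 3: lo=8, hi=9, mid=8, val=79
Step 4: lo=9, hi=9, mid=9, val=97

Found at index 9


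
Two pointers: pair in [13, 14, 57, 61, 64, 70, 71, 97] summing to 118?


lo=0(13)+hi=7(97)=110
lo=1(14)+hi=7(97)=111
lo=2(57)+hi=7(97)=154
lo=2(57)+hi=6(71)=128
lo=2(57)+hi=5(70)=127
lo=2(57)+hi=4(64)=121
lo=2(57)+hi=3(61)=118

Yes: 57+61=118


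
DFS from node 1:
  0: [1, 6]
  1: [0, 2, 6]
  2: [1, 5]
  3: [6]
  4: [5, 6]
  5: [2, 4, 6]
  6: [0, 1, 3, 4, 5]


Visit 1, push [6, 2, 0]
Visit 0, push [6]
Visit 6, push [5, 4, 3]
Visit 3, push []
Visit 4, push [5]
Visit 5, push [2]
Visit 2, push []

DFS order: [1, 0, 6, 3, 4, 5, 2]


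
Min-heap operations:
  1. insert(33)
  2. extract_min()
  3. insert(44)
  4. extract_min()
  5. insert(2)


insert(33) -> [33]
extract_min()->33, []
insert(44) -> [44]
extract_min()->44, []
insert(2) -> [2]

Final heap: [2]


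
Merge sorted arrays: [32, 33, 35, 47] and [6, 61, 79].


Take 6 from B
Take 32 from A
Take 33 from A
Take 35 from A
Take 47 from A

Merged: [6, 32, 33, 35, 47, 61, 79]


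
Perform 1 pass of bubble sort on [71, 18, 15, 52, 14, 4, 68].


Initial: [71, 18, 15, 52, 14, 4, 68]
Pass 1: [18, 15, 52, 14, 4, 68, 71] (6 swaps)

After 1 pass: [18, 15, 52, 14, 4, 68, 71]


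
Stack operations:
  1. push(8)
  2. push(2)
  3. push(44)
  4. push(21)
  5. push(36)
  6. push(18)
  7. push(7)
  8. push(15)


push(8) -> [8]
push(2) -> [8, 2]
push(44) -> [8, 2, 44]
push(21) -> [8, 2, 44, 21]
push(36) -> [8, 2, 44, 21, 36]
push(18) -> [8, 2, 44, 21, 36, 18]
push(7) -> [8, 2, 44, 21, 36, 18, 7]
push(15) -> [8, 2, 44, 21, 36, 18, 7, 15]

Final stack: [8, 2, 44, 21, 36, 18, 7, 15]


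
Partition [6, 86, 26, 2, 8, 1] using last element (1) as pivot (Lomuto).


Pivot: 1
Place pivot at 0: [1, 86, 26, 2, 8, 6]

Partitioned: [1, 86, 26, 2, 8, 6]


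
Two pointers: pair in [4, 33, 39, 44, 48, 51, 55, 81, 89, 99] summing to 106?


lo=0(4)+hi=9(99)=103
lo=1(33)+hi=9(99)=132
lo=1(33)+hi=8(89)=122
lo=1(33)+hi=7(81)=114
lo=1(33)+hi=6(55)=88
lo=2(39)+hi=6(55)=94
lo=3(44)+hi=6(55)=99
lo=4(48)+hi=6(55)=103
lo=5(51)+hi=6(55)=106

Yes: 51+55=106


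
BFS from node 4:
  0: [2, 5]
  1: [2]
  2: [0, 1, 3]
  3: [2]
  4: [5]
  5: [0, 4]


Visit 4, enqueue [5]
Visit 5, enqueue [0]
Visit 0, enqueue [2]
Visit 2, enqueue [1, 3]
Visit 1, enqueue []
Visit 3, enqueue []

BFS order: [4, 5, 0, 2, 1, 3]


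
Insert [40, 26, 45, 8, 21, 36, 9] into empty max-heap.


Insert 40: [40]
Insert 26: [40, 26]
Insert 45: [45, 26, 40]
Insert 8: [45, 26, 40, 8]
Insert 21: [45, 26, 40, 8, 21]
Insert 36: [45, 26, 40, 8, 21, 36]
Insert 9: [45, 26, 40, 8, 21, 36, 9]

Final heap: [45, 26, 40, 8, 21, 36, 9]


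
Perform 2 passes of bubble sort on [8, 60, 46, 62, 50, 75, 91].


Initial: [8, 60, 46, 62, 50, 75, 91]
Pass 1: [8, 46, 60, 50, 62, 75, 91] (2 swaps)
Pass 2: [8, 46, 50, 60, 62, 75, 91] (1 swaps)

After 2 passes: [8, 46, 50, 60, 62, 75, 91]


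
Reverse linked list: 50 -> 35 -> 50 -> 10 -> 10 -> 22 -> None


Step 1: curr=50, set curr.next=prev(None) | reversed so far: 50
Step 2: curr=35, set curr.next=prev(50) | reversed so far: 35 -> 50
Step 3: curr=50, set curr.next=prev(35) | reversed so far: 50 -> 35 -> 50
Step 4: curr=10, set curr.next=prev(50) | reversed so far: 10 -> 50 -> 35 -> 50
Step 5: curr=10, set curr.next=prev(10) | reversed so far: 10 -> 10 -> 50 -> 35 -> 50
Step 6: curr=22, set curr.next=prev(10) | reversed so far: 22 -> 10 -> 10 -> 50 -> 35 -> 50

22 -> 10 -> 10 -> 50 -> 35 -> 50 -> None


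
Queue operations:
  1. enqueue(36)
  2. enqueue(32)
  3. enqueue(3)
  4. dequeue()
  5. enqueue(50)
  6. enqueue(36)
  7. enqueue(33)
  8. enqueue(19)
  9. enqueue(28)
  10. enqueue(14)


enqueue(36) -> [36]
enqueue(32) -> [36, 32]
enqueue(3) -> [36, 32, 3]
dequeue()->36, [32, 3]
enqueue(50) -> [32, 3, 50]
enqueue(36) -> [32, 3, 50, 36]
enqueue(33) -> [32, 3, 50, 36, 33]
enqueue(19) -> [32, 3, 50, 36, 33, 19]
enqueue(28) -> [32, 3, 50, 36, 33, 19, 28]
enqueue(14) -> [32, 3, 50, 36, 33, 19, 28, 14]

Final queue: [32, 3, 50, 36, 33, 19, 28, 14]


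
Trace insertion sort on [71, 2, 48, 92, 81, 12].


Initial: [71, 2, 48, 92, 81, 12]
Insert 2: [2, 71, 48, 92, 81, 12]
Insert 48: [2, 48, 71, 92, 81, 12]
Insert 92: [2, 48, 71, 92, 81, 12]
Insert 81: [2, 48, 71, 81, 92, 12]
Insert 12: [2, 12, 48, 71, 81, 92]

Sorted: [2, 12, 48, 71, 81, 92]


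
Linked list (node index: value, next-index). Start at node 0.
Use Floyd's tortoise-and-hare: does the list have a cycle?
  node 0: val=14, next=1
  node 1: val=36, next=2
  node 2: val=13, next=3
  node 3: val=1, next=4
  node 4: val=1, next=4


Floyd's tortoise (slow, +1) and hare (fast, +2):
  init: slow=0, fast=0
  step 1: slow=1, fast=2
  step 2: slow=2, fast=4
  step 3: slow=3, fast=4
  step 4: slow=4, fast=4
  slow == fast at node 4: cycle detected

Cycle: yes


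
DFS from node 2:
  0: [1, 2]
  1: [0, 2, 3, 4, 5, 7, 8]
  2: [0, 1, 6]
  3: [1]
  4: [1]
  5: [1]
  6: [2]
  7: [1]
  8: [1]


Visit 2, push [6, 1, 0]
Visit 0, push [1]
Visit 1, push [8, 7, 5, 4, 3]
Visit 3, push []
Visit 4, push []
Visit 5, push []
Visit 7, push []
Visit 8, push []
Visit 6, push []

DFS order: [2, 0, 1, 3, 4, 5, 7, 8, 6]


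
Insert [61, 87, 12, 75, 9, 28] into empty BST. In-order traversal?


Insert 61: root
Insert 87: R from 61
Insert 12: L from 61
Insert 75: R from 61 -> L from 87
Insert 9: L from 61 -> L from 12
Insert 28: L from 61 -> R from 12

In-order: [9, 12, 28, 61, 75, 87]


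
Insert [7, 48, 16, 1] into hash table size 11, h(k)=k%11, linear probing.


Insert 7: h=7 -> slot 7
Insert 48: h=4 -> slot 4
Insert 16: h=5 -> slot 5
Insert 1: h=1 -> slot 1

Table: [None, 1, None, None, 48, 16, None, 7, None, None, None]


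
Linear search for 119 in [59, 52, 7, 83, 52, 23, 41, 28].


i=0: 59!=119
i=1: 52!=119
i=2: 7!=119
i=3: 83!=119
i=4: 52!=119
i=5: 23!=119
i=6: 41!=119
i=7: 28!=119

Not found, 8 comps


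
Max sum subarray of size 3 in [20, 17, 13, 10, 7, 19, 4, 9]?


[0:3]: 50
[1:4]: 40
[2:5]: 30
[3:6]: 36
[4:7]: 30
[5:8]: 32

Max: 50 at [0:3]


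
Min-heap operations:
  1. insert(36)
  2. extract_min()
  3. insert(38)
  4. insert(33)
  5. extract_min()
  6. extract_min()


insert(36) -> [36]
extract_min()->36, []
insert(38) -> [38]
insert(33) -> [33, 38]
extract_min()->33, [38]
extract_min()->38, []

Final heap: []


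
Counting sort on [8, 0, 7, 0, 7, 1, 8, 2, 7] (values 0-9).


Input: [8, 0, 7, 0, 7, 1, 8, 2, 7]
Counts: [2, 1, 1, 0, 0, 0, 0, 3, 2, 0]

Sorted: [0, 0, 1, 2, 7, 7, 7, 8, 8]


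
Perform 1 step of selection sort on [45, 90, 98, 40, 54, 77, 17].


Initial: [45, 90, 98, 40, 54, 77, 17]
Step 1: min=17 at 6
  Swap: [17, 90, 98, 40, 54, 77, 45]

After 1 step: [17, 90, 98, 40, 54, 77, 45]


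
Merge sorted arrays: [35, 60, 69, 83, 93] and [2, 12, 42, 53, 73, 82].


Take 2 from B
Take 12 from B
Take 35 from A
Take 42 from B
Take 53 from B
Take 60 from A
Take 69 from A
Take 73 from B
Take 82 from B

Merged: [2, 12, 35, 42, 53, 60, 69, 73, 82, 83, 93]


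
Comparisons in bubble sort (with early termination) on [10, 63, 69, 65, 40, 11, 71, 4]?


Algorithm: bubble sort (with early termination)
Input: [10, 63, 69, 65, 40, 11, 71, 4]
Sorted: [4, 10, 11, 40, 63, 65, 69, 71]

28


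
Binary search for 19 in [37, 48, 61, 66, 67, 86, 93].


Step 1: lo=0, hi=6, mid=3, val=66
Step 2: lo=0, hi=2, mid=1, val=48
Step 3: lo=0, hi=0, mid=0, val=37

Not found


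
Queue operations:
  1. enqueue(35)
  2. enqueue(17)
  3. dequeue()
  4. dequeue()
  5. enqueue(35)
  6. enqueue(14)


enqueue(35) -> [35]
enqueue(17) -> [35, 17]
dequeue()->35, [17]
dequeue()->17, []
enqueue(35) -> [35]
enqueue(14) -> [35, 14]

Final queue: [35, 14]


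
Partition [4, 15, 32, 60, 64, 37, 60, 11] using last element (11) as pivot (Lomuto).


Pivot: 11
  4 <= 11: advance i (no swap)
Place pivot at 1: [4, 11, 32, 60, 64, 37, 60, 15]

Partitioned: [4, 11, 32, 60, 64, 37, 60, 15]


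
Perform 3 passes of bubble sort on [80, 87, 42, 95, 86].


Initial: [80, 87, 42, 95, 86]
Pass 1: [80, 42, 87, 86, 95] (2 swaps)
Pass 2: [42, 80, 86, 87, 95] (2 swaps)
Pass 3: [42, 80, 86, 87, 95] (0 swaps)

After 3 passes: [42, 80, 86, 87, 95]


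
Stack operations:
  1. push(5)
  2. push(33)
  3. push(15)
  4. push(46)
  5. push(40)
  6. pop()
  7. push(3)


push(5) -> [5]
push(33) -> [5, 33]
push(15) -> [5, 33, 15]
push(46) -> [5, 33, 15, 46]
push(40) -> [5, 33, 15, 46, 40]
pop()->40, [5, 33, 15, 46]
push(3) -> [5, 33, 15, 46, 3]

Final stack: [5, 33, 15, 46, 3]


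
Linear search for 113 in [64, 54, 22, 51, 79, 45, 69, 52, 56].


i=0: 64!=113
i=1: 54!=113
i=2: 22!=113
i=3: 51!=113
i=4: 79!=113
i=5: 45!=113
i=6: 69!=113
i=7: 52!=113
i=8: 56!=113

Not found, 9 comps


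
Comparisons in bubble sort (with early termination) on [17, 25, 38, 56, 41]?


Algorithm: bubble sort (with early termination)
Input: [17, 25, 38, 56, 41]
Sorted: [17, 25, 38, 41, 56]

7


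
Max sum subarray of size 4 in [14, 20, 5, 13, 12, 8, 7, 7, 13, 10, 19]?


[0:4]: 52
[1:5]: 50
[2:6]: 38
[3:7]: 40
[4:8]: 34
[5:9]: 35
[6:10]: 37
[7:11]: 49

Max: 52 at [0:4]


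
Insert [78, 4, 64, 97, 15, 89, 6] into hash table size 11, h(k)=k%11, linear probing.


Insert 78: h=1 -> slot 1
Insert 4: h=4 -> slot 4
Insert 64: h=9 -> slot 9
Insert 97: h=9, 1 probes -> slot 10
Insert 15: h=4, 1 probes -> slot 5
Insert 89: h=1, 1 probes -> slot 2
Insert 6: h=6 -> slot 6

Table: [None, 78, 89, None, 4, 15, 6, None, None, 64, 97]


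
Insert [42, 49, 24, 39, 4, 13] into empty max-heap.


Insert 42: [42]
Insert 49: [49, 42]
Insert 24: [49, 42, 24]
Insert 39: [49, 42, 24, 39]
Insert 4: [49, 42, 24, 39, 4]
Insert 13: [49, 42, 24, 39, 4, 13]

Final heap: [49, 42, 24, 39, 4, 13]


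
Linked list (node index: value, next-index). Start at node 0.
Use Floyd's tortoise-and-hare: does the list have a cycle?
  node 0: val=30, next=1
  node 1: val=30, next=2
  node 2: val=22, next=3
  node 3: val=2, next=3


Floyd's tortoise (slow, +1) and hare (fast, +2):
  init: slow=0, fast=0
  step 1: slow=1, fast=2
  step 2: slow=2, fast=3
  step 3: slow=3, fast=3
  slow == fast at node 3: cycle detected

Cycle: yes


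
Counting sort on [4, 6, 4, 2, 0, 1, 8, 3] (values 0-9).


Input: [4, 6, 4, 2, 0, 1, 8, 3]
Counts: [1, 1, 1, 1, 2, 0, 1, 0, 1, 0]

Sorted: [0, 1, 2, 3, 4, 4, 6, 8]


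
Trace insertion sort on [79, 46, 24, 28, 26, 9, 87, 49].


Initial: [79, 46, 24, 28, 26, 9, 87, 49]
Insert 46: [46, 79, 24, 28, 26, 9, 87, 49]
Insert 24: [24, 46, 79, 28, 26, 9, 87, 49]
Insert 28: [24, 28, 46, 79, 26, 9, 87, 49]
Insert 26: [24, 26, 28, 46, 79, 9, 87, 49]
Insert 9: [9, 24, 26, 28, 46, 79, 87, 49]
Insert 87: [9, 24, 26, 28, 46, 79, 87, 49]
Insert 49: [9, 24, 26, 28, 46, 49, 79, 87]

Sorted: [9, 24, 26, 28, 46, 49, 79, 87]


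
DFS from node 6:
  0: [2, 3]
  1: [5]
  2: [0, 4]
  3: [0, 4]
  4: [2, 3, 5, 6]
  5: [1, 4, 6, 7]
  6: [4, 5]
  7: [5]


Visit 6, push [5, 4]
Visit 4, push [5, 3, 2]
Visit 2, push [0]
Visit 0, push [3]
Visit 3, push []
Visit 5, push [7, 1]
Visit 1, push []
Visit 7, push []

DFS order: [6, 4, 2, 0, 3, 5, 1, 7]


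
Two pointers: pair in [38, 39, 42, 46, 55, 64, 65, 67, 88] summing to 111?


lo=0(38)+hi=8(88)=126
lo=0(38)+hi=7(67)=105
lo=1(39)+hi=7(67)=106
lo=2(42)+hi=7(67)=109
lo=3(46)+hi=7(67)=113
lo=3(46)+hi=6(65)=111

Yes: 46+65=111


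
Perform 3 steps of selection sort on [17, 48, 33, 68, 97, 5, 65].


Initial: [17, 48, 33, 68, 97, 5, 65]
Step 1: min=5 at 5
  Swap: [5, 48, 33, 68, 97, 17, 65]
Step 2: min=17 at 5
  Swap: [5, 17, 33, 68, 97, 48, 65]
Step 3: min=33 at 2
  Swap: [5, 17, 33, 68, 97, 48, 65]

After 3 steps: [5, 17, 33, 68, 97, 48, 65]


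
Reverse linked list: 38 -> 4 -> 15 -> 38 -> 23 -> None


Step 1: curr=38, set curr.next=prev(None) | reversed so far: 38
Step 2: curr=4, set curr.next=prev(38) | reversed so far: 4 -> 38
Step 3: curr=15, set curr.next=prev(4) | reversed so far: 15 -> 4 -> 38
Step 4: curr=38, set curr.next=prev(15) | reversed so far: 38 -> 15 -> 4 -> 38
Step 5: curr=23, set curr.next=prev(38) | reversed so far: 23 -> 38 -> 15 -> 4 -> 38

23 -> 38 -> 15 -> 4 -> 38 -> None


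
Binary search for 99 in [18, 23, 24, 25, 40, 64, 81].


Step 1: lo=0, hi=6, mid=3, val=25
Step 2: lo=4, hi=6, mid=5, val=64
Step 3: lo=6, hi=6, mid=6, val=81

Not found


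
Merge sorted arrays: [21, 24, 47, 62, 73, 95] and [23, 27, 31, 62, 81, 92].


Take 21 from A
Take 23 from B
Take 24 from A
Take 27 from B
Take 31 from B
Take 47 from A
Take 62 from A
Take 62 from B
Take 73 from A
Take 81 from B
Take 92 from B

Merged: [21, 23, 24, 27, 31, 47, 62, 62, 73, 81, 92, 95]


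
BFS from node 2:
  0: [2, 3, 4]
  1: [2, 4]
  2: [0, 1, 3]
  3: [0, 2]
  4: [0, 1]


Visit 2, enqueue [0, 1, 3]
Visit 0, enqueue [4]
Visit 1, enqueue []
Visit 3, enqueue []
Visit 4, enqueue []

BFS order: [2, 0, 1, 3, 4]


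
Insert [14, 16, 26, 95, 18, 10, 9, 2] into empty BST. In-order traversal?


Insert 14: root
Insert 16: R from 14
Insert 26: R from 14 -> R from 16
Insert 95: R from 14 -> R from 16 -> R from 26
Insert 18: R from 14 -> R from 16 -> L from 26
Insert 10: L from 14
Insert 9: L from 14 -> L from 10
Insert 2: L from 14 -> L from 10 -> L from 9

In-order: [2, 9, 10, 14, 16, 18, 26, 95]


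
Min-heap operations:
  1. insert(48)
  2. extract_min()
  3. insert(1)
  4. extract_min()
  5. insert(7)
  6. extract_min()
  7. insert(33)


insert(48) -> [48]
extract_min()->48, []
insert(1) -> [1]
extract_min()->1, []
insert(7) -> [7]
extract_min()->7, []
insert(33) -> [33]

Final heap: [33]


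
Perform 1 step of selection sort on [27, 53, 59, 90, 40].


Initial: [27, 53, 59, 90, 40]
Step 1: min=27 at 0
  Swap: [27, 53, 59, 90, 40]

After 1 step: [27, 53, 59, 90, 40]


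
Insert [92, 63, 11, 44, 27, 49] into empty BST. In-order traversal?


Insert 92: root
Insert 63: L from 92
Insert 11: L from 92 -> L from 63
Insert 44: L from 92 -> L from 63 -> R from 11
Insert 27: L from 92 -> L from 63 -> R from 11 -> L from 44
Insert 49: L from 92 -> L from 63 -> R from 11 -> R from 44

In-order: [11, 27, 44, 49, 63, 92]


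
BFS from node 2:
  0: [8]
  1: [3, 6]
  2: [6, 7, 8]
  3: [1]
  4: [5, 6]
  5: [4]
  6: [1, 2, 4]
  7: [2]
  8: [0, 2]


Visit 2, enqueue [6, 7, 8]
Visit 6, enqueue [1, 4]
Visit 7, enqueue []
Visit 8, enqueue [0]
Visit 1, enqueue [3]
Visit 4, enqueue [5]
Visit 0, enqueue []
Visit 3, enqueue []
Visit 5, enqueue []

BFS order: [2, 6, 7, 8, 1, 4, 0, 3, 5]


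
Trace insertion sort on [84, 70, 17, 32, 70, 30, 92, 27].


Initial: [84, 70, 17, 32, 70, 30, 92, 27]
Insert 70: [70, 84, 17, 32, 70, 30, 92, 27]
Insert 17: [17, 70, 84, 32, 70, 30, 92, 27]
Insert 32: [17, 32, 70, 84, 70, 30, 92, 27]
Insert 70: [17, 32, 70, 70, 84, 30, 92, 27]
Insert 30: [17, 30, 32, 70, 70, 84, 92, 27]
Insert 92: [17, 30, 32, 70, 70, 84, 92, 27]
Insert 27: [17, 27, 30, 32, 70, 70, 84, 92]

Sorted: [17, 27, 30, 32, 70, 70, 84, 92]


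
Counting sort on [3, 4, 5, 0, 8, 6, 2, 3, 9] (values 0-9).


Input: [3, 4, 5, 0, 8, 6, 2, 3, 9]
Counts: [1, 0, 1, 2, 1, 1, 1, 0, 1, 1]

Sorted: [0, 2, 3, 3, 4, 5, 6, 8, 9]


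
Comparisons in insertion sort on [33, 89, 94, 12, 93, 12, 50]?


Algorithm: insertion sort
Input: [33, 89, 94, 12, 93, 12, 50]
Sorted: [12, 12, 33, 50, 89, 93, 94]

16


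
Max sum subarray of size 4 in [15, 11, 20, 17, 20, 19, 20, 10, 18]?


[0:4]: 63
[1:5]: 68
[2:6]: 76
[3:7]: 76
[4:8]: 69
[5:9]: 67

Max: 76 at [2:6]


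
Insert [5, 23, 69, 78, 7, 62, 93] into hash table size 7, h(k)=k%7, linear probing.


Insert 5: h=5 -> slot 5
Insert 23: h=2 -> slot 2
Insert 69: h=6 -> slot 6
Insert 78: h=1 -> slot 1
Insert 7: h=0 -> slot 0
Insert 62: h=6, 4 probes -> slot 3
Insert 93: h=2, 2 probes -> slot 4

Table: [7, 78, 23, 62, 93, 5, 69]


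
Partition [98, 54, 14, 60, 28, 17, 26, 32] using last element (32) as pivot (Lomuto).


Pivot: 32
  14 <= 32: swap -> [14, 54, 98, 60, 28, 17, 26, 32]
  28 <= 32: swap -> [14, 28, 98, 60, 54, 17, 26, 32]
  17 <= 32: swap -> [14, 28, 17, 60, 54, 98, 26, 32]
  26 <= 32: swap -> [14, 28, 17, 26, 54, 98, 60, 32]
Place pivot at 4: [14, 28, 17, 26, 32, 98, 60, 54]

Partitioned: [14, 28, 17, 26, 32, 98, 60, 54]


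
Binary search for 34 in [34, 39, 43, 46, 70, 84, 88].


Step 1: lo=0, hi=6, mid=3, val=46
Step 2: lo=0, hi=2, mid=1, val=39
Step 3: lo=0, hi=0, mid=0, val=34

Found at index 0


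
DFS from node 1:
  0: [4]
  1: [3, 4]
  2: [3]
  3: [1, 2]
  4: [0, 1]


Visit 1, push [4, 3]
Visit 3, push [2]
Visit 2, push []
Visit 4, push [0]
Visit 0, push []

DFS order: [1, 3, 2, 4, 0]


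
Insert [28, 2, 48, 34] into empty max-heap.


Insert 28: [28]
Insert 2: [28, 2]
Insert 48: [48, 2, 28]
Insert 34: [48, 34, 28, 2]

Final heap: [48, 34, 28, 2]


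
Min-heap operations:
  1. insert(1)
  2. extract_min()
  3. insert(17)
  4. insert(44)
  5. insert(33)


insert(1) -> [1]
extract_min()->1, []
insert(17) -> [17]
insert(44) -> [17, 44]
insert(33) -> [17, 44, 33]

Final heap: [17, 44, 33]


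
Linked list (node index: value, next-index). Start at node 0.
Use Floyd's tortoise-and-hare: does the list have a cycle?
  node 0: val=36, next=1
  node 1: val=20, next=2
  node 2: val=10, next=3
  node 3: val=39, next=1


Floyd's tortoise (slow, +1) and hare (fast, +2):
  init: slow=0, fast=0
  step 1: slow=1, fast=2
  step 2: slow=2, fast=1
  step 3: slow=3, fast=3
  slow == fast at node 3: cycle detected

Cycle: yes


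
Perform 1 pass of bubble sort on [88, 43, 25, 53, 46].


Initial: [88, 43, 25, 53, 46]
Pass 1: [43, 25, 53, 46, 88] (4 swaps)

After 1 pass: [43, 25, 53, 46, 88]


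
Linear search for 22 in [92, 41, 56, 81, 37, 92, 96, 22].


i=0: 92!=22
i=1: 41!=22
i=2: 56!=22
i=3: 81!=22
i=4: 37!=22
i=5: 92!=22
i=6: 96!=22
i=7: 22==22 found!

Found at 7, 8 comps


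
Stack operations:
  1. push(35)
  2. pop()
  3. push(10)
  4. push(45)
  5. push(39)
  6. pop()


push(35) -> [35]
pop()->35, []
push(10) -> [10]
push(45) -> [10, 45]
push(39) -> [10, 45, 39]
pop()->39, [10, 45]

Final stack: [10, 45]


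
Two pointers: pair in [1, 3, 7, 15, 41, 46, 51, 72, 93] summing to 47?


lo=0(1)+hi=8(93)=94
lo=0(1)+hi=7(72)=73
lo=0(1)+hi=6(51)=52
lo=0(1)+hi=5(46)=47

Yes: 1+46=47


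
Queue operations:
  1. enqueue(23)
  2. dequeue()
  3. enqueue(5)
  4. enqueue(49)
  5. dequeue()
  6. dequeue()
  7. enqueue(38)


enqueue(23) -> [23]
dequeue()->23, []
enqueue(5) -> [5]
enqueue(49) -> [5, 49]
dequeue()->5, [49]
dequeue()->49, []
enqueue(38) -> [38]

Final queue: [38]


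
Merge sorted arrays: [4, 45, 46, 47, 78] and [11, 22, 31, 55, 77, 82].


Take 4 from A
Take 11 from B
Take 22 from B
Take 31 from B
Take 45 from A
Take 46 from A
Take 47 from A
Take 55 from B
Take 77 from B
Take 78 from A

Merged: [4, 11, 22, 31, 45, 46, 47, 55, 77, 78, 82]


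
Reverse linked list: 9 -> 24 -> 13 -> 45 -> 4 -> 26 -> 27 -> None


Step 1: curr=9, set curr.next=prev(None) | reversed so far: 9
Step 2: curr=24, set curr.next=prev(9) | reversed so far: 24 -> 9
Step 3: curr=13, set curr.next=prev(24) | reversed so far: 13 -> 24 -> 9
Step 4: curr=45, set curr.next=prev(13) | reversed so far: 45 -> 13 -> 24 -> 9
Step 5: curr=4, set curr.next=prev(45) | reversed so far: 4 -> 45 -> 13 -> 24 -> 9
Step 6: curr=26, set curr.next=prev(4) | reversed so far: 26 -> 4 -> 45 -> 13 -> 24 -> 9
Step 7: curr=27, set curr.next=prev(26) | reversed so far: 27 -> 26 -> 4 -> 45 -> 13 -> 24 -> 9

27 -> 26 -> 4 -> 45 -> 13 -> 24 -> 9 -> None


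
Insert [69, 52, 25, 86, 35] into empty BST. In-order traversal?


Insert 69: root
Insert 52: L from 69
Insert 25: L from 69 -> L from 52
Insert 86: R from 69
Insert 35: L from 69 -> L from 52 -> R from 25

In-order: [25, 35, 52, 69, 86]


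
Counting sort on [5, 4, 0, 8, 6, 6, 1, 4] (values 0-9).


Input: [5, 4, 0, 8, 6, 6, 1, 4]
Counts: [1, 1, 0, 0, 2, 1, 2, 0, 1, 0]

Sorted: [0, 1, 4, 4, 5, 6, 6, 8]


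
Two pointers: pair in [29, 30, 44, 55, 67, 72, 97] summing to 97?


lo=0(29)+hi=6(97)=126
lo=0(29)+hi=5(72)=101
lo=0(29)+hi=4(67)=96
lo=1(30)+hi=4(67)=97

Yes: 30+67=97


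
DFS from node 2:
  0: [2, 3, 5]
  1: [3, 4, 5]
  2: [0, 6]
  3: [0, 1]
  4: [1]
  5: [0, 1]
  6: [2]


Visit 2, push [6, 0]
Visit 0, push [5, 3]
Visit 3, push [1]
Visit 1, push [5, 4]
Visit 4, push []
Visit 5, push []
Visit 6, push []

DFS order: [2, 0, 3, 1, 4, 5, 6]


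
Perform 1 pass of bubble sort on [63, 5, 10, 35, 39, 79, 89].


Initial: [63, 5, 10, 35, 39, 79, 89]
Pass 1: [5, 10, 35, 39, 63, 79, 89] (4 swaps)

After 1 pass: [5, 10, 35, 39, 63, 79, 89]


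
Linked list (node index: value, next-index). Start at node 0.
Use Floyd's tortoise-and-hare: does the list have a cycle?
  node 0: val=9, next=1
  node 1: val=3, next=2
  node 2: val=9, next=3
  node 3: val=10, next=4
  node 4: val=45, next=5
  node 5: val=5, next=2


Floyd's tortoise (slow, +1) and hare (fast, +2):
  init: slow=0, fast=0
  step 1: slow=1, fast=2
  step 2: slow=2, fast=4
  step 3: slow=3, fast=2
  step 4: slow=4, fast=4
  slow == fast at node 4: cycle detected

Cycle: yes


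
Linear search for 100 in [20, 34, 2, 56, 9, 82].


i=0: 20!=100
i=1: 34!=100
i=2: 2!=100
i=3: 56!=100
i=4: 9!=100
i=5: 82!=100

Not found, 6 comps


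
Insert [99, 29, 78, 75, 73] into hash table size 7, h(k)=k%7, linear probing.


Insert 99: h=1 -> slot 1
Insert 29: h=1, 1 probes -> slot 2
Insert 78: h=1, 2 probes -> slot 3
Insert 75: h=5 -> slot 5
Insert 73: h=3, 1 probes -> slot 4

Table: [None, 99, 29, 78, 73, 75, None]


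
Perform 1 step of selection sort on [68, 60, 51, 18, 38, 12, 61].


Initial: [68, 60, 51, 18, 38, 12, 61]
Step 1: min=12 at 5
  Swap: [12, 60, 51, 18, 38, 68, 61]

After 1 step: [12, 60, 51, 18, 38, 68, 61]


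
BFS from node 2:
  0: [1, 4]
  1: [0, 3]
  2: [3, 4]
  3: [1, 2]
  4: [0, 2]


Visit 2, enqueue [3, 4]
Visit 3, enqueue [1]
Visit 4, enqueue [0]
Visit 1, enqueue []
Visit 0, enqueue []

BFS order: [2, 3, 4, 1, 0]


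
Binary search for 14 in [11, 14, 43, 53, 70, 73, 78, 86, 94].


Step 1: lo=0, hi=8, mid=4, val=70
Step 2: lo=0, hi=3, mid=1, val=14

Found at index 1


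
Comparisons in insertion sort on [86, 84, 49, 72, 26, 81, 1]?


Algorithm: insertion sort
Input: [86, 84, 49, 72, 26, 81, 1]
Sorted: [1, 26, 49, 72, 81, 84, 86]

19


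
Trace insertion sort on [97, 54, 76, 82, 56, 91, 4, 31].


Initial: [97, 54, 76, 82, 56, 91, 4, 31]
Insert 54: [54, 97, 76, 82, 56, 91, 4, 31]
Insert 76: [54, 76, 97, 82, 56, 91, 4, 31]
Insert 82: [54, 76, 82, 97, 56, 91, 4, 31]
Insert 56: [54, 56, 76, 82, 97, 91, 4, 31]
Insert 91: [54, 56, 76, 82, 91, 97, 4, 31]
Insert 4: [4, 54, 56, 76, 82, 91, 97, 31]
Insert 31: [4, 31, 54, 56, 76, 82, 91, 97]

Sorted: [4, 31, 54, 56, 76, 82, 91, 97]


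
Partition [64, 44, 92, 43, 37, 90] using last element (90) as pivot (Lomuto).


Pivot: 90
  64 <= 90: advance i (no swap)
  44 <= 90: advance i (no swap)
  43 <= 90: swap -> [64, 44, 43, 92, 37, 90]
  37 <= 90: swap -> [64, 44, 43, 37, 92, 90]
Place pivot at 4: [64, 44, 43, 37, 90, 92]

Partitioned: [64, 44, 43, 37, 90, 92]


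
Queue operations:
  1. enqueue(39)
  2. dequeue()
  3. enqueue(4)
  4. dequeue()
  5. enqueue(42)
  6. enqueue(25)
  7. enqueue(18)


enqueue(39) -> [39]
dequeue()->39, []
enqueue(4) -> [4]
dequeue()->4, []
enqueue(42) -> [42]
enqueue(25) -> [42, 25]
enqueue(18) -> [42, 25, 18]

Final queue: [42, 25, 18]
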